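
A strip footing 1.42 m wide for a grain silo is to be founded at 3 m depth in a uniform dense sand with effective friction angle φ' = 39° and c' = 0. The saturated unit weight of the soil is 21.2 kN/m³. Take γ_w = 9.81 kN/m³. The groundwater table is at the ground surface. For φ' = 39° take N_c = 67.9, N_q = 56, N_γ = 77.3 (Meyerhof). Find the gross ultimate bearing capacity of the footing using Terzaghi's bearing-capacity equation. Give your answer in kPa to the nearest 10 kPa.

γ' = 21.2 − 9.81 = 11.39 kN/m³ (submerged throughout). q = 11.39 × 3 = 34.17 kPa; the same γ' applies in the ½γBN_γ term.
q·N_q = 34.17 × 56 = 1913.5 kPa
0.5·γ·B·N_γ = 0.5 × 11.39 × 1.42 × 77.3 = 625.12 kPa
q_ult = 1913.5 + 625.12 = 2538.6 kPa.

q_ult ≈ 2540 kPa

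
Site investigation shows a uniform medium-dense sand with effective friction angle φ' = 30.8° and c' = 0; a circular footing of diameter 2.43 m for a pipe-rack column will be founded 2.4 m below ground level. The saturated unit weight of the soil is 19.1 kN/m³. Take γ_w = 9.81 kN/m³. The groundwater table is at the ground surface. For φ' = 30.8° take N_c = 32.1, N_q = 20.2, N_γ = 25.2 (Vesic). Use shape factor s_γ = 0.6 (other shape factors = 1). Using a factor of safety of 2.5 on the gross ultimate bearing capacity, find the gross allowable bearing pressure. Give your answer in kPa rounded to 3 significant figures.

γ' = 19.1 − 9.81 = 9.29 kN/m³ (submerged throughout). q = 9.29 × 2.4 = 22.296 kPa; the same γ' applies in the ½γBN_γ term.
q·N_q = 22.296 × 20.2 = 450.38 kPa
0.5·γ·B·N_γ·s_γ = 0.5 × 9.29 × 2.43 × 25.2 × 0.6 = 170.66 kPa
q_ult = 450.38 + 170.66 = 621.04 kPa.
q_all = 621.04 / 2.5 = 248.42 kPa.

q_all ≈ 248 kPa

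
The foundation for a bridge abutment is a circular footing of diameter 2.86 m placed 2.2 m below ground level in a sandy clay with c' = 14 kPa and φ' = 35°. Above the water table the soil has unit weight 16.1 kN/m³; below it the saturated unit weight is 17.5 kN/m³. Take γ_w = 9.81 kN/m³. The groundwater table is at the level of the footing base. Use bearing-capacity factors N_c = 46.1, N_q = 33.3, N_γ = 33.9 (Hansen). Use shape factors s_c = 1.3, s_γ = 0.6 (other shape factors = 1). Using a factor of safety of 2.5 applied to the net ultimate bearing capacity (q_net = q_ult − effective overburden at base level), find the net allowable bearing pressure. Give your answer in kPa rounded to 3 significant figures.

q_all(net) ≈ 883 kPa

Overburden at base level: q = 16.1 × 2.2 = 35.42 kPa.
Below the base the soil is submerged, so the ½γBN_γ term uses γ' = 17.5 − 9.81 = 7.69 kN/m³.
Cohesion term c·N_c·s_c = 14 × 46.1 × 1.3 = 839.02 kPa; surcharge term q·N_q = 35.42 × 33.3 = 1179.5 kPa; self-weight term 0.5·γ·B·N_γ·s_γ = 0.5 × 7.69 × 2.86 × 33.9 × 0.6 = 223.67 kPa.
q_ult = 839.02 + 1179.5 + 223.67 = 2242.2 kPa.
Net ultimate: q_net = 2242.2 − 35.42 = 2206.8 kPa.
q_all(net) = 2206.8 / 2.5 = 882.7 kPa.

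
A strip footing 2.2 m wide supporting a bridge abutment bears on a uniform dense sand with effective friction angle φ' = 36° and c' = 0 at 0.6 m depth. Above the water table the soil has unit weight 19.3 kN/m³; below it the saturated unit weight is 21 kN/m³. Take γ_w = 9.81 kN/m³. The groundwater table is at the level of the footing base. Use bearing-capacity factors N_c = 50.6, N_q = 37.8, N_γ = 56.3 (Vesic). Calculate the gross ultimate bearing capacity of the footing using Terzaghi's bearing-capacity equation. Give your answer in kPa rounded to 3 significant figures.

Effective surcharge at the founding depth q = γ·D_f = 19.3 × 0.6 = 11.58 kPa.
The water table coincides with the base, so in the self-weight term γ → γ' = 11.19 kN/m³.
q_ult = q·N_q + 0.5·γ·B·N_γ
     = 11.58 × 37.8 + 0.5 × 11.19 × 2.2 × 56.3
     = 437.72 + 693 = 1130.7 kPa.

q_ult ≈ 1130 kPa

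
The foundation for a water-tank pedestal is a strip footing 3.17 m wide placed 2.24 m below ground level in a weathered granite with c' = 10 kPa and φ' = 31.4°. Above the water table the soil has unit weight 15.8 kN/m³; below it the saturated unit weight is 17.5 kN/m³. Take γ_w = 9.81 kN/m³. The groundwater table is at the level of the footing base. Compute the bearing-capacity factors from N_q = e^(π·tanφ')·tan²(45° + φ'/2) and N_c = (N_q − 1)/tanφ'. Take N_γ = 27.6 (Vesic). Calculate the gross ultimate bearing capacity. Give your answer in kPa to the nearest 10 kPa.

q_ult ≈ 1440 kPa

tan31.4° = 0.6104, so N_q = e^(π×0.6104)·tan²(60.7°) = 6.805 × 3.175 = 21.61.
N_c = (21.61 − 1)/tan31.4° = 33.76.
Effective surcharge at the founding depth q = γ·D_f = 15.8 × 2.24 = 35.392 kPa.
The water table coincides with the base, so in the self-weight term γ → γ' = 7.69 kN/m³.
q_ult = c·N_c + q·N_q + 0.5·γ·B·N_γ
     = 10 × 33.762 + 35.392 × 21.608 + 0.5 × 7.69 × 3.17 × 27.6
     = 337.62 + 764.77 + 336.41 = 1438.8 kPa.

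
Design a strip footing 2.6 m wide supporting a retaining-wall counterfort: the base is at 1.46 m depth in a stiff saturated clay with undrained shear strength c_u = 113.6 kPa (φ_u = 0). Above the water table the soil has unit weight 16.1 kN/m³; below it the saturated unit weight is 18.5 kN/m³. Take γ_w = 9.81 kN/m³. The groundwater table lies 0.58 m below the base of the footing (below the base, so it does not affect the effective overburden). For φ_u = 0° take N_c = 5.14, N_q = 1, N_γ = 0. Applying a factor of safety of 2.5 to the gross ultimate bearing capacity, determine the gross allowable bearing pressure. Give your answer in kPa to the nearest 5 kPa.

q_all ≈ 245 kPa

Effective surcharge at the founding depth q = γ·D_f = 16.1 × 1.46 = 23.506 kPa.
q_ult = c·N_c + q·N_q
     = 113.6 × 5.14 + 23.506 × 1
     = 583.9 + 23.506 = 607.41 kPa.
q_all = q_ult / FS = 607.41 / 2.5 = 242.96 kPa.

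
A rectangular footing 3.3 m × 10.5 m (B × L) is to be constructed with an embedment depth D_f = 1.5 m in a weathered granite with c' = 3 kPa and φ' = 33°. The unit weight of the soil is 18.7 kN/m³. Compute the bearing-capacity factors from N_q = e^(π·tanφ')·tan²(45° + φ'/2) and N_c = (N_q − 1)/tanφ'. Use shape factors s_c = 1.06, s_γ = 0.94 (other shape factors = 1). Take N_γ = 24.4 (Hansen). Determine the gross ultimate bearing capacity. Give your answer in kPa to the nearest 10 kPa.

tan33° = 0.6494, so N_q = e^(π×0.6494)·tan²(61.5°) = 7.692 × 3.392 = 26.09.
N_c = (26.09 − 1)/tan33° = 38.64.
Overburden at base level: q = 18.7 × 1.5 = 28.05 kPa.
Cohesion term c·N_c·s_c = 3 × 38.638 × 1.06 = 122.87 kPa; surcharge term q·N_q = 28.05 × 26.092 = 731.88 kPa; self-weight term 0.5·γ·B·N_γ·s_γ = 0.5 × 18.7 × 3.3 × 24.4 × 0.94 = 707.69 kPa.
q_ult = 122.87 + 731.88 + 707.69 = 1562.4 kPa.

q_ult ≈ 1560 kPa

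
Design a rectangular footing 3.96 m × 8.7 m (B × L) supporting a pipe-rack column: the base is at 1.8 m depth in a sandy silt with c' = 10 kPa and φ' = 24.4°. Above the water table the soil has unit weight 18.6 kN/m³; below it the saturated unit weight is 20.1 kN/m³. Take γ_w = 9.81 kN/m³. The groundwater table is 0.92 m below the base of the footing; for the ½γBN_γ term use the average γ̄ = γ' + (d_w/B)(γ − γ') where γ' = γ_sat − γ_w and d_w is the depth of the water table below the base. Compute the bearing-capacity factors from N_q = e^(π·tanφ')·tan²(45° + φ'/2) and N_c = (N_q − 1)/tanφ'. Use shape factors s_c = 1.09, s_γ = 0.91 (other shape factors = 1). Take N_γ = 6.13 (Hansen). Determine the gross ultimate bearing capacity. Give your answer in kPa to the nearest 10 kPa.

q_ult ≈ 690 kPa

tan24.4° = 0.4536, so N_q = e^(π×0.4536)·tan²(57.2°) = 4.158 × 2.408 = 10.01.
N_c = (10.01 − 1)/tan24.4° = 19.87.
q = γ·D_f = 18.6 × 1.8 = 33.48 kPa.
γ' = 10.29 kN/m³; averaging over the depth B below the base, γ̄ = γ' + (d_w/B)(γ − γ') = 12.221 kN/m³.
c·N_c·s_c = 10 × 19.867 × 1.09 = 216.55 kPa
q·N_q = 33.48 × 10.012 = 335.2 kPa
0.5·γ·B·N_γ·s_γ = 0.5 × 12.221 × 3.96 × 6.13 × 0.91 = 134.98 kPa
q_ult = 216.55 + 335.2 + 134.98 = 686.73 kPa.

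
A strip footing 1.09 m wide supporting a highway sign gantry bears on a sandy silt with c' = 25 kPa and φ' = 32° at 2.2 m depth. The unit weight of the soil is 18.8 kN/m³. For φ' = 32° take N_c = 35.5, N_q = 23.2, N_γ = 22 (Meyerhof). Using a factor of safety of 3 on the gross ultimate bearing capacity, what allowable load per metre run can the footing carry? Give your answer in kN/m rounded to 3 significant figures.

q = γ·D_f = 18.8 × 2.2 = 41.36 kPa.
c·N_c = 25 × 35.5 = 887.5 kPa
q·N_q = 41.36 × 23.2 = 959.55 kPa
0.5·γ·B·N_γ = 0.5 × 18.8 × 1.09 × 22 = 225.41 kPa
q_ult = 887.5 + 959.55 + 225.41 = 2072.5 kPa.
Gross allowable pressure q_all = 2072.5 / 3 = 690.82 kPa.
Allowable wall load = q_all × B = 690.82 × 1.09 = 753 kN per metre run.

≈ 753 kN/m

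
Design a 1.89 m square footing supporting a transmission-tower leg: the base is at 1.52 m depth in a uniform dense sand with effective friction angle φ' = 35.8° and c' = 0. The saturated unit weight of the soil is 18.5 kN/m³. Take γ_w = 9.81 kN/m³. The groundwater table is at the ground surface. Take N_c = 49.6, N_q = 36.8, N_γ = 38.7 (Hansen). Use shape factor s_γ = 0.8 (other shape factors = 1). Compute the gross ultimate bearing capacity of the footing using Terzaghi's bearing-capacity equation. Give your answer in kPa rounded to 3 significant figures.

With the water table at the surface the whole profile is submerged: γ' = 18.5 − 9.81 = 8.69 kN/m³, so q = γ'·D_f = 13.209 kPa; the same γ' applies in the ½γBN_γ term.
q_ult = q·N_q + 0.5·γ·B·N_γ·s_γ
     = 13.209 × 36.8 + 0.5 × 8.69 × 1.89 × 38.7 × 0.8
     = 486.08 + 254.25 = 740.33 kPa.

q_ult ≈ 740 kPa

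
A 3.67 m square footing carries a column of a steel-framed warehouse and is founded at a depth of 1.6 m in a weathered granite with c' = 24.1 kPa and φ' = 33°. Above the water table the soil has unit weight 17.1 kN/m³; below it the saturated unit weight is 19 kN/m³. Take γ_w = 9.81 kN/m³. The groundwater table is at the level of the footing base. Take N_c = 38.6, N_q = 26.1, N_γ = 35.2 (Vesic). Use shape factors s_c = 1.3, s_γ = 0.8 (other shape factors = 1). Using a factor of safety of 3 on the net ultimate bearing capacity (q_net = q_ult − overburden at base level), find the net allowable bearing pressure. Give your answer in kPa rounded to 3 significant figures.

q_all(net) ≈ 790 kPa

q = γ·D_f = 17.1 × 1.6 = 27.36 kPa.
For the ½γBN_γ term take γ' = 19 − 9.81 = 9.19 kN/m³ (soil below base is submerged).
c·N_c·s_c = 24.1 × 38.6 × 1.3 = 1209.3 kPa
q·N_q = 27.36 × 26.1 = 714.1 kPa
0.5·γ·B·N_γ·s_γ = 0.5 × 9.19 × 3.67 × 35.2 × 0.8 = 474.88 kPa
q_ult = 1209.3 + 714.1 + 474.88 = 2398.3 kPa.
q_net = 2398.3 − 27.36 = 2371 kPa.
q_all(net) = 2371 / 3 = 790.32 kPa.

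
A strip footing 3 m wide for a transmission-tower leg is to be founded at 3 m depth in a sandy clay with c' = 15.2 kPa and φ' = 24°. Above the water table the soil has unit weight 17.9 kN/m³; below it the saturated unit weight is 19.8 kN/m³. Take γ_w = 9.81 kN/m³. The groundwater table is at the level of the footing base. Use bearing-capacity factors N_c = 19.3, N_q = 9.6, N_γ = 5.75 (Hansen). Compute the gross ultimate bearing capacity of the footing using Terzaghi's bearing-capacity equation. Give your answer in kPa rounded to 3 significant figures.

q = γ·D_f = 17.9 × 3 = 53.7 kPa.
For the ½γBN_γ term take γ' = 19.8 − 9.81 = 9.99 kN/m³ (soil below base is submerged).
c·N_c = 15.2 × 19.3 = 293.36 kPa
q·N_q = 53.7 × 9.6 = 515.52 kPa
0.5·γ·B·N_γ = 0.5 × 9.99 × 3 × 5.75 = 86.164 kPa
q_ult = 293.36 + 515.52 + 86.164 = 895.04 kPa.

q_ult ≈ 895 kPa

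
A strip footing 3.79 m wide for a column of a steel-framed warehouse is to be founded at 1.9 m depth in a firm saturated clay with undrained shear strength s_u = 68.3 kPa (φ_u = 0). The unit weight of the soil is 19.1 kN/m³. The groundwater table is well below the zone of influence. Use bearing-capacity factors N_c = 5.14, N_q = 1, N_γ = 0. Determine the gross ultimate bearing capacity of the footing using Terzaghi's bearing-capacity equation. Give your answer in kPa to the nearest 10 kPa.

q = γ·D_f = 19.1 × 1.9 = 36.29 kPa.
c·N_c = 68.3 × 5.14 = 351.06 kPa
q·N_q = 36.29 × 1 = 36.29 kPa
q_ult = 351.06 + 36.29 = 387.35 kPa.

q_ult ≈ 390 kPa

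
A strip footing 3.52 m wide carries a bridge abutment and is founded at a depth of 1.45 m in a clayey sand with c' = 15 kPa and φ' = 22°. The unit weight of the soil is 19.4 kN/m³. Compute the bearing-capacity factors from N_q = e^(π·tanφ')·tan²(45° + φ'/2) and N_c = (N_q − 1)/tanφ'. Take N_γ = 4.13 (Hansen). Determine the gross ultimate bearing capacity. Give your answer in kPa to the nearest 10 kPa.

tan22° = 0.404, so N_q = e^(π×0.404)·tan²(56°) = 3.558 × 2.198 = 7.82.
N_c = (7.82 − 1)/tan22° = 16.88.
Effective surcharge at the founding depth q = γ·D_f = 19.4 × 1.45 = 28.13 kPa.
q_ult = c·N_c + q·N_q + 0.5·γ·B·N_γ
     = 15 × 16.883 + 28.13 × 7.8211 + 0.5 × 19.4 × 3.52 × 4.13
     = 253.24 + 220.01 + 141.01 = 614.27 kPa.

q_ult ≈ 610 kPa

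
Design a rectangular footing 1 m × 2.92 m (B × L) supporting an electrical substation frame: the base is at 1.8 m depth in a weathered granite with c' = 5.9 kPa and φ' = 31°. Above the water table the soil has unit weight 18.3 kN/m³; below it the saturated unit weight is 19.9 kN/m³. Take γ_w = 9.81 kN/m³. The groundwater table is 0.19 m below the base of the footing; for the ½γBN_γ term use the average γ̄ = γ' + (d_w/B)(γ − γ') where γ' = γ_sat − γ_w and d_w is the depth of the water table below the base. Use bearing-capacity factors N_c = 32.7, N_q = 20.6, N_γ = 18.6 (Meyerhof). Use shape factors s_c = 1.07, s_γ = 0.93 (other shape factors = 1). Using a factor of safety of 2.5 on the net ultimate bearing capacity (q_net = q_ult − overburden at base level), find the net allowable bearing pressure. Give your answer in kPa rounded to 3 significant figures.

q_all(net) ≈ 381 kPa

Overburden at base level: q = 18.3 × 1.8 = 32.94 kPa.
The water table is 0.19 m below the base (< B = 1 m), so the ½γBN_γ term uses γ̄ = γ' + (d_w/B)(γ − γ') = 10.09 + (0.19/1)(18.3 − 10.09) = 11.65 kN/m³.
Cohesion term c·N_c·s_c = 5.9 × 32.7 × 1.07 = 206.44 kPa; surcharge term q·N_q = 32.94 × 20.6 = 678.56 kPa; self-weight term 0.5·γ·B·N_γ·s_γ = 0.5 × 11.65 × 1 × 18.6 × 0.93 = 100.76 kPa.
q_ult = 206.44 + 678.56 + 100.76 = 985.76 kPa.
q_net = 985.76 − 32.94 = 952.82 kPa.
q_all(net) = 952.82 / 2.5 = 381.13 kPa.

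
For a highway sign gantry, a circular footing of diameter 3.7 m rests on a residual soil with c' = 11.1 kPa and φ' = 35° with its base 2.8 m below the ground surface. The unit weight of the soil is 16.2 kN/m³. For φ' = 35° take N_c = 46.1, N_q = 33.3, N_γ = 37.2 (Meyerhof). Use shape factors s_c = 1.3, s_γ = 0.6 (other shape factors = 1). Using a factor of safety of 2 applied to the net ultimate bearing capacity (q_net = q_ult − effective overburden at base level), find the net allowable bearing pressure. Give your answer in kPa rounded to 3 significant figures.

q_all(net) ≈ 1400 kPa

Effective surcharge at the founding depth q = γ·D_f = 16.2 × 2.8 = 45.36 kPa.
q_ult = c·N_c·s_c + q·N_q + 0.5·γ·B·N_γ·s_γ
     = 11.1 × 46.1 × 1.3 + 45.36 × 33.3 + 0.5 × 16.2 × 3.7 × 37.2 × 0.6
     = 665.22 + 1510.5 + 668.93 = 2844.6 kPa.
Net ultimate: q_net = 2844.6 − 45.36 = 2799.3 kPa.
q_all(net) = 2799.3 / 2 = 1399.6 kPa.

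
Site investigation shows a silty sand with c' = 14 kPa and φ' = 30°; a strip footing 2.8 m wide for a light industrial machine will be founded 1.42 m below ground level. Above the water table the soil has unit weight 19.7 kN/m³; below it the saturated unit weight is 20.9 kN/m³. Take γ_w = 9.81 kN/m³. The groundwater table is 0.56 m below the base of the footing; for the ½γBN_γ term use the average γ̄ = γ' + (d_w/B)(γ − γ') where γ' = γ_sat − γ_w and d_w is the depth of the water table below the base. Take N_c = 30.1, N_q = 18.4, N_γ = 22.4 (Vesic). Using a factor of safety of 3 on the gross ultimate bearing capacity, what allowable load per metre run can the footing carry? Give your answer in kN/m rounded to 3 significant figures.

≈ 1250 kN/m

Effective surcharge at the founding depth q = γ·D_f = 19.7 × 1.42 = 27.974 kPa.
With d_w = 0.56 m < B, γ̄ = 11.09 + (0.56/2.8) × (19.7 − 11.09) = 12.812 kN/m³.
q_ult = c·N_c + q·N_q + 0.5·γ·B·N_γ
     = 14 × 30.1 + 27.974 × 18.4 + 0.5 × 12.812 × 2.8 × 22.4
     = 421.4 + 514.72 + 401.78 = 1337.9 kPa.
Gross allowable pressure q_all = 1337.9 / 3 = 445.97 kPa.
Allowable wall load = q_all × B = 445.97 × 2.8 = 1248.7 kN per metre run.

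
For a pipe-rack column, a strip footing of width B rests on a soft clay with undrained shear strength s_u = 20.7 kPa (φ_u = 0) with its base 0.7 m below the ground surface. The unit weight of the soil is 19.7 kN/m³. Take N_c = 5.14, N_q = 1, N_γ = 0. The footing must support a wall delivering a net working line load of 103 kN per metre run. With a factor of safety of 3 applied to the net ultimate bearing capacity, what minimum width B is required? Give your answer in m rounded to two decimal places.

Effective surcharge at the founding depth q = γ·D_f = 19.7 × 0.7 = 13.79 kPa.
q_ult = c·N_c + q·N_q
     = 20.7 × 5.14 + 13.79 × 1
     = 106.4 + 13.79 = 120.19 kPa.
For φ = 0 the ½γBN_γ term vanishes, so q_ult is independent of B. q_net = 120.19 − 13.79 = 106.4 kPa; q_all(net) = 106.4/3 = 35.466 kPa.
Required width B = w / q_all(net) = 103 / 35.466 = 2.904 m.

B = 2.90 m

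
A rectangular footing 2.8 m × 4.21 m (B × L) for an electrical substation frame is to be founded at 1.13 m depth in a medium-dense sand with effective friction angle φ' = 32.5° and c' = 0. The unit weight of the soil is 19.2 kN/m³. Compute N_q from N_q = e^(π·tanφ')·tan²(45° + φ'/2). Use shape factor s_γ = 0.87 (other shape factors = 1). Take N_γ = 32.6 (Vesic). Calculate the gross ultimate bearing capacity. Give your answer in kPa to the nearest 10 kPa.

tan32.5° = 0.6371, so N_q = e^(π×0.6371)·tan²(61.25°) = 7.4 × 3.322 = 24.58.
q = γ·D_f = 19.2 × 1.13 = 21.696 kPa.
q·N_q = 21.696 × 24.585 = 533.39 kPa
0.5·γ·B·N_γ·s_γ = 0.5 × 19.2 × 2.8 × 32.6 × 0.87 = 762.37 kPa
q_ult = 533.39 + 762.37 = 1295.8 kPa.

q_ult ≈ 1300 kPa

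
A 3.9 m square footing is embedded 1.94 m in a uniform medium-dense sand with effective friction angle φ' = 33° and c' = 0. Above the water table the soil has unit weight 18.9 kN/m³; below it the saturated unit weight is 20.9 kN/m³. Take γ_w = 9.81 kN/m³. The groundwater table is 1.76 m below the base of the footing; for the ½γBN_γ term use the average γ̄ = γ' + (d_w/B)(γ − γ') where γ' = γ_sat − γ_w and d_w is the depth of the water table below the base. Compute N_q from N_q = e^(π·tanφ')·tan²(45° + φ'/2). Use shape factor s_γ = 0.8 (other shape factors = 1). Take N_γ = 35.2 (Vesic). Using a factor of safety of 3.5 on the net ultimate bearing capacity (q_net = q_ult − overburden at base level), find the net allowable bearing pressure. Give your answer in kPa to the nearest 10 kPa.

N_q = e^(π·tan33°)·tan²(61.5°) = 26.09.
Overburden at base level: q = 18.9 × 1.94 = 36.666 kPa.
The water table is 1.76 m below the base (< B = 3.9 m), so the ½γBN_γ term uses γ̄ = γ' + (d_w/B)(γ − γ') = 11.09 + (1.76/3.9)(18.9 − 11.09) = 14.615 kN/m³.
Surcharge term q·N_q = 36.666 × 26.092 = 956.69 kPa; self-weight term 0.5·γ·B·N_γ·s_γ = 0.5 × 14.615 × 3.9 × 35.2 × 0.8 = 802.51 kPa.
q_ult = 956.69 + 802.51 = 1759.2 kPa.
q_net = 1759.2 − 36.666 = 1722.5 kPa.
q_all(net) = 1722.5 / 3.5 = 492.15 kPa.

q_all(net) ≈ 490 kPa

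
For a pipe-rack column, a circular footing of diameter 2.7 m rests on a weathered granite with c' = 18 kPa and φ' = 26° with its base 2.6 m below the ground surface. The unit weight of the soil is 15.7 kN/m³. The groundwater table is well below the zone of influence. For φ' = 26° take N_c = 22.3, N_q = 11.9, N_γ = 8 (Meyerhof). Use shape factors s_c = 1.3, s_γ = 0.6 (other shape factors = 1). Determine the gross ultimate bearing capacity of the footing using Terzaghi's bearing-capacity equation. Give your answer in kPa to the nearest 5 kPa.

q_ult ≈ 1110 kPa

Effective surcharge at the founding depth q = γ·D_f = 15.7 × 2.6 = 40.82 kPa.
q_ult = c·N_c·s_c + q·N_q + 0.5·γ·B·N_γ·s_γ
     = 18 × 22.3 × 1.3 + 40.82 × 11.9 + 0.5 × 15.7 × 2.7 × 8 × 0.6
     = 521.82 + 485.76 + 101.74 = 1109.3 kPa.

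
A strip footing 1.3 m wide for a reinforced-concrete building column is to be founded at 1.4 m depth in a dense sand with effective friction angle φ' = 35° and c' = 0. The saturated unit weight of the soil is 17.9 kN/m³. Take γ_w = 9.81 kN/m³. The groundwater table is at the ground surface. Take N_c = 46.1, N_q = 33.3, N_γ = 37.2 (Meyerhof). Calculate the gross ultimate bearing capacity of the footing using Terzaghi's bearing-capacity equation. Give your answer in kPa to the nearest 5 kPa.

q_ult ≈ 575 kPa

With the water table at the surface the whole profile is submerged: γ' = 17.9 − 9.81 = 8.09 kN/m³, so q = γ'·D_f = 11.326 kPa; the same γ' applies in the ½γBN_γ term.
q_ult = q·N_q + 0.5·γ·B·N_γ
     = 11.326 × 33.3 + 0.5 × 8.09 × 1.3 × 37.2
     = 377.16 + 195.62 = 572.77 kPa.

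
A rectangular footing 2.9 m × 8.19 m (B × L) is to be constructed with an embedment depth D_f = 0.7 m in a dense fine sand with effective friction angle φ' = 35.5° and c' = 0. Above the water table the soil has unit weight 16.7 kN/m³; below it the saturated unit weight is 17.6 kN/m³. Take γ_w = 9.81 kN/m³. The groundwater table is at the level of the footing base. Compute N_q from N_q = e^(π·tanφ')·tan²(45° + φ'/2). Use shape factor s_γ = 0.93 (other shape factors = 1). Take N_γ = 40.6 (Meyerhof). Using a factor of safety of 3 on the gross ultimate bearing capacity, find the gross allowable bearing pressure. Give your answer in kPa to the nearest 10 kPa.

q_all ≈ 280 kPa

N_q = e^(π·tan35.5°)·tan²(62.75°) = 35.44.
Overburden at base level: q = 16.7 × 0.7 = 11.69 kPa.
Below the base the soil is submerged, so the ½γBN_γ term uses γ' = 17.6 − 9.81 = 7.79 kN/m³.
Surcharge term q·N_q = 11.69 × 35.443 = 414.33 kPa; self-weight term 0.5·γ·B·N_γ·s_γ = 0.5 × 7.79 × 2.9 × 40.6 × 0.93 = 426.5 kPa.
q_ult = 414.33 + 426.5 = 840.82 kPa.
q_all = 840.82 / 3 = 280.27 kPa.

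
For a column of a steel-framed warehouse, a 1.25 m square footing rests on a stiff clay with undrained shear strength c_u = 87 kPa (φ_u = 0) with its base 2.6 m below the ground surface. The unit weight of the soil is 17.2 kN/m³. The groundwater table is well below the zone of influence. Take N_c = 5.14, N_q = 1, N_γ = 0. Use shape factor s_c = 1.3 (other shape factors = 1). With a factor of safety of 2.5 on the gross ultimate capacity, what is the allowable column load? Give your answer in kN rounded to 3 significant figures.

P_all ≈ 391 kN

Effective surcharge at the founding depth q = γ·D_f = 17.2 × 2.6 = 44.72 kPa.
q_ult = c·N_c·s_c + q·N_q
     = 87 × 5.14 × 1.3 + 44.72 × 1
     = 581.33 + 44.72 = 626.05 kPa.
Gross allowable pressure q_all = 626.05 / 2.5 = 250.42 kPa.
Footing area = 1.5625 m², so allowable column load = 250.42 × 1.5625 = 391.28 kN.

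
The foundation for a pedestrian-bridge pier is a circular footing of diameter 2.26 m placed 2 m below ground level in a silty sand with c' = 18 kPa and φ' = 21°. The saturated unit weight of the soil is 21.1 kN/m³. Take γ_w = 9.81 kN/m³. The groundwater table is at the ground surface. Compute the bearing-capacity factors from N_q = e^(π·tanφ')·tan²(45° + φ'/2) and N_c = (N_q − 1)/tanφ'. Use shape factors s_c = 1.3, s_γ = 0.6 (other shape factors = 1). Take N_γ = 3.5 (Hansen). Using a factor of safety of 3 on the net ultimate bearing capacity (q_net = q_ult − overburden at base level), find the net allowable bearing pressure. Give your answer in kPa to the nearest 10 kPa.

N_q = e^(π·tan21°)·tan²(55.5°) = 7.07; N_c = (N_q − 1)/tanφ' = 15.81.
Water table at ground surface, so effective unit weight γ' = 21.1 − 9.81 = 11.29 kN/m³ is used throughout; overburden q = 11.29 × 2 = 22.58 kPa; the same γ' applies in the ½γBN_γ term.
Cohesion term c·N_c·s_c = 18 × 15.815 × 1.3 = 370.07 kPa; surcharge term q·N_q = 22.58 × 7.0708 = 159.66 kPa; self-weight term 0.5·γ·B·N_γ·s_γ = 0.5 × 11.29 × 2.26 × 3.5 × 0.6 = 26.791 kPa.
q_ult = 370.07 + 159.66 + 26.791 = 556.52 kPa.
q_net = 556.52 − 22.58 = 533.94 kPa.
q_all(net) = 533.94 / 3 = 177.98 kPa.

q_all(net) ≈ 180 kPa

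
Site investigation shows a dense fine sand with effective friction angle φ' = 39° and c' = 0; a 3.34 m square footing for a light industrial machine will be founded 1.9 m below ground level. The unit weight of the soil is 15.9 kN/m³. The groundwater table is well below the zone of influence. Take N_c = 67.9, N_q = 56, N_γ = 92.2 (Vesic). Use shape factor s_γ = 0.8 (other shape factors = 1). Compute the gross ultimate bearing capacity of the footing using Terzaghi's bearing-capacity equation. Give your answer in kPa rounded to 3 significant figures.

q_ult ≈ 3650 kPa

Effective surcharge at the founding depth q = γ·D_f = 15.9 × 1.9 = 30.21 kPa.
q_ult = q·N_q + 0.5·γ·B·N_γ·s_γ
     = 30.21 × 56 + 0.5 × 15.9 × 3.34 × 92.2 × 0.8
     = 1691.8 + 1958.5 = 3650.3 kPa.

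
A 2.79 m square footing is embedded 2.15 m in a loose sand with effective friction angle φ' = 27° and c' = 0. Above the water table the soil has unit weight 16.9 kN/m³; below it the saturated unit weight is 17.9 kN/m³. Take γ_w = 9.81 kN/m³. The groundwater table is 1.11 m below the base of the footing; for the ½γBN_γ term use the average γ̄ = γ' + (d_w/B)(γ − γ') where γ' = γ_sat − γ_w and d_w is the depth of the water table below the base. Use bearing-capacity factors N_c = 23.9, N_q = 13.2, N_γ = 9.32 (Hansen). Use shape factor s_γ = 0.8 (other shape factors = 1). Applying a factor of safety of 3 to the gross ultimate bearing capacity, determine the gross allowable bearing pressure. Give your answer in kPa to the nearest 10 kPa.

q = γ·D_f = 16.9 × 2.15 = 36.335 kPa.
γ' = 8.09 kN/m³; averaging over the depth B below the base, γ̄ = γ' + (d_w/B)(γ − γ') = 11.595 kN/m³.
q·N_q = 36.335 × 13.2 = 479.62 kPa
0.5·γ·B·N_γ·s_γ = 0.5 × 11.595 × 2.79 × 9.32 × 0.8 = 120.6 kPa
q_ult = 479.62 + 120.6 = 600.22 kPa.
q_all = q_ult / FS = 600.22 / 3 = 200.07 kPa.

q_all ≈ 200 kPa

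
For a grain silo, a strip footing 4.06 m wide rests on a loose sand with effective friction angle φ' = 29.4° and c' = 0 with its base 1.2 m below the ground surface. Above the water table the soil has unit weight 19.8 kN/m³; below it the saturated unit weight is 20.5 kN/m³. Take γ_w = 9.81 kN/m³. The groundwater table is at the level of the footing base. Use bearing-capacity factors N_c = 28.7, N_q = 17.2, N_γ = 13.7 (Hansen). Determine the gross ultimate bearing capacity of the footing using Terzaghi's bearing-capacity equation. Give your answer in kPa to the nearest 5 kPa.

q_ult ≈ 705 kPa

Overburden at base level: q = 19.8 × 1.2 = 23.76 kPa.
Below the base the soil is submerged, so the ½γBN_γ term uses γ' = 20.5 − 9.81 = 10.69 kN/m³.
Surcharge term q·N_q = 23.76 × 17.2 = 408.67 kPa; self-weight term 0.5·γ·B·N_γ = 0.5 × 10.69 × 4.06 × 13.7 = 297.3 kPa.
q_ult = 408.67 + 297.3 = 705.97 kPa.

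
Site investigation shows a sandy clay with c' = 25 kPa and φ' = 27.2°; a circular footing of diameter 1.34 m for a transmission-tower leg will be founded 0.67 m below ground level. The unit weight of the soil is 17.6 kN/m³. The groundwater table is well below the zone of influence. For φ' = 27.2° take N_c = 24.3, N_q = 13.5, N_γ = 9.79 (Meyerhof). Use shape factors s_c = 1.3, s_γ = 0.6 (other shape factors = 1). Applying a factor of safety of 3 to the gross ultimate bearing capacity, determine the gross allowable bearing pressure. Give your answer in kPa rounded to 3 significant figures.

q_all ≈ 339 kPa

q = γ·D_f = 17.6 × 0.67 = 11.792 kPa.
c·N_c·s_c = 25 × 24.3 × 1.3 = 789.75 kPa
q·N_q = 11.792 × 13.5 = 159.19 kPa
0.5·γ·B·N_γ·s_γ = 0.5 × 17.6 × 1.34 × 9.79 × 0.6 = 69.266 kPa
q_ult = 789.75 + 159.19 + 69.266 = 1018.2 kPa.
q_all = q_ult / FS = 1018.2 / 3 = 339.4 kPa.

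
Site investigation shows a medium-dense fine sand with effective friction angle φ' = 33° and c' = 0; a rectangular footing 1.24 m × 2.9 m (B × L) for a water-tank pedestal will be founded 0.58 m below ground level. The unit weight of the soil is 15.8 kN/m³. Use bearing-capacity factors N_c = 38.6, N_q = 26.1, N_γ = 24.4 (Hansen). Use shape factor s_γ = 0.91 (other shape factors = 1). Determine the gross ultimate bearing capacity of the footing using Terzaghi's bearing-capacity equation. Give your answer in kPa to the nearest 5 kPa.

q_ult ≈ 455 kPa

Overburden at base level: q = 15.8 × 0.58 = 9.164 kPa.
Surcharge term q·N_q = 9.164 × 26.1 = 239.18 kPa; self-weight term 0.5·γ·B·N_γ·s_γ = 0.5 × 15.8 × 1.24 × 24.4 × 0.91 = 217.51 kPa.
q_ult = 239.18 + 217.51 = 456.69 kPa.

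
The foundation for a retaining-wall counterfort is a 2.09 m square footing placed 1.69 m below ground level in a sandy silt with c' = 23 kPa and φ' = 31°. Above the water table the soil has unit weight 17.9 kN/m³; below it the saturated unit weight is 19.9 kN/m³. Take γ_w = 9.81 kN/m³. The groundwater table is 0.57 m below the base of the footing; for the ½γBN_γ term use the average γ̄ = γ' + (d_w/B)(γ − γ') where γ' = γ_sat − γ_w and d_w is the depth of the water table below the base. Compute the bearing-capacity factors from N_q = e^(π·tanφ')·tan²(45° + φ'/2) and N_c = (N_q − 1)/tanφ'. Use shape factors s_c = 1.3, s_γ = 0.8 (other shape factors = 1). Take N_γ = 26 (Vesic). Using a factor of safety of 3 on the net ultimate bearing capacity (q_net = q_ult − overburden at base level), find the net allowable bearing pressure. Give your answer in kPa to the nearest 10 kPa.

N_q = e^(π·tan31°)·tan²(60.5°) = 20.63; N_c = (N_q − 1)/tanφ' = 32.67.
Overburden at base level: q = 17.9 × 1.69 = 30.251 kPa.
The water table is 0.57 m below the base (< B = 2.09 m), so the ½γBN_γ term uses γ̄ = γ' + (d_w/B)(γ − γ') = 10.09 + (0.57/2.09)(17.9 − 10.09) = 12.22 kN/m³.
Cohesion term c·N_c·s_c = 23 × 32.671 × 1.3 = 976.87 kPa; surcharge term q·N_q = 30.251 × 20.631 = 624.1 kPa; self-weight term 0.5·γ·B·N_γ·s_γ = 0.5 × 12.22 × 2.09 × 26 × 0.8 = 265.61 kPa.
q_ult = 976.87 + 624.1 + 265.61 = 1866.6 kPa.
q_net = 1866.6 − 30.251 = 1836.3 kPa.
q_all(net) = 1836.3 / 3 = 612.11 kPa.

q_all(net) ≈ 610 kPa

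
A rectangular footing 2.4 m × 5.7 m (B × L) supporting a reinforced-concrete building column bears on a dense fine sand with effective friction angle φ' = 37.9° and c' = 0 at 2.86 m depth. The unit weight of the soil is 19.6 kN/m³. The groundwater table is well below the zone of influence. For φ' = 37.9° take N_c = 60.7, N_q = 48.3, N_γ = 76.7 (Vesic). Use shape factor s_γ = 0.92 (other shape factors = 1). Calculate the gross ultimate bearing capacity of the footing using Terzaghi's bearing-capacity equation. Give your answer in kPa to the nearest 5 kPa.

q = γ·D_f = 19.6 × 2.86 = 56.056 kPa.
q·N_q = 56.056 × 48.3 = 2707.5 kPa
0.5·γ·B·N_γ·s_γ = 0.5 × 19.6 × 2.4 × 76.7 × 0.92 = 1659.7 kPa
q_ult = 2707.5 + 1659.7 = 4367.2 kPa.

q_ult ≈ 4365 kPa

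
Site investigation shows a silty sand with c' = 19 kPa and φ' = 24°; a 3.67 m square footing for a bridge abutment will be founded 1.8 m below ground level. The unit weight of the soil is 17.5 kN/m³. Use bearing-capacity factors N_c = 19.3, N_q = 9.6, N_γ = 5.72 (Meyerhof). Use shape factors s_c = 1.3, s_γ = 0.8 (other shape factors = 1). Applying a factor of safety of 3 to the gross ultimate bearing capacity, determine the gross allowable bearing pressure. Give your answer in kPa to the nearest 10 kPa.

q_all ≈ 310 kPa

Overburden at base level: q = 17.5 × 1.8 = 31.5 kPa.
Cohesion term c·N_c·s_c = 19 × 19.3 × 1.3 = 476.71 kPa; surcharge term q·N_q = 31.5 × 9.6 = 302.4 kPa; self-weight term 0.5·γ·B·N_γ·s_γ = 0.5 × 17.5 × 3.67 × 5.72 × 0.8 = 146.95 kPa.
q_ult = 476.71 + 302.4 + 146.95 = 926.06 kPa.
q_all = q_ult / FS = 926.06 / 3 = 308.69 kPa.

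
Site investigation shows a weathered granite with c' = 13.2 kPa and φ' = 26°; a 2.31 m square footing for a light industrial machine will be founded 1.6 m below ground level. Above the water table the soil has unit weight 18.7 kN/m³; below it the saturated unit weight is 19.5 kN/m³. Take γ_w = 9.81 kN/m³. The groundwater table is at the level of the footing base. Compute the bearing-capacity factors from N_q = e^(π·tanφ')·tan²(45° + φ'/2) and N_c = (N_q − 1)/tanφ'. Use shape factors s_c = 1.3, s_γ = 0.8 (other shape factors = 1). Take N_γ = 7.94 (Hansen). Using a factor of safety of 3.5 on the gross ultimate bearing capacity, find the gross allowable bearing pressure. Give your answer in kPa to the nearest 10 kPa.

N_q = e^(π·tan26°)·tan²(58°) = 11.85; N_c = (N_q − 1)/tanφ' = 22.25.
Overburden at base level: q = 18.7 × 1.6 = 29.92 kPa.
Below the base the soil is submerged, so the ½γBN_γ term uses γ' = 19.5 − 9.81 = 9.69 kN/m³.
Cohesion term c·N_c·s_c = 13.2 × 22.254 × 1.3 = 381.89 kPa; surcharge term q·N_q = 29.92 × 11.854 = 354.68 kPa; self-weight term 0.5·γ·B·N_γ·s_γ = 0.5 × 9.69 × 2.31 × 7.94 × 0.8 = 71.091 kPa.
q_ult = 381.89 + 354.68 + 71.091 = 807.65 kPa.
q_all = 807.65 / 3.5 = 230.76 kPa.

q_all ≈ 230 kPa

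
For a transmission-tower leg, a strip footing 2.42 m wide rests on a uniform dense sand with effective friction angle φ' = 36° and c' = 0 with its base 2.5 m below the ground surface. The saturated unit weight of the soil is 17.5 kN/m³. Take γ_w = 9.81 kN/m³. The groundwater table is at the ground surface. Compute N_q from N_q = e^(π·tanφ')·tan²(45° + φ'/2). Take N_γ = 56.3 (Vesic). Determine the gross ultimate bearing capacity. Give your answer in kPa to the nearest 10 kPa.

q_ult ≈ 1250 kPa

tan36° = 0.7265, so N_q = e^(π×0.7265)·tan²(63°) = 9.801 × 3.852 = 37.75.
With the water table at the surface the whole profile is submerged: γ' = 17.5 − 9.81 = 7.69 kN/m³, so q = γ'·D_f = 19.225 kPa; the same γ' applies in the ½γBN_γ term.
q_ult = q·N_q + 0.5·γ·B·N_γ
     = 19.225 × 37.752 + 0.5 × 7.69 × 2.42 × 56.3
     = 725.79 + 523.87 = 1249.7 kPa.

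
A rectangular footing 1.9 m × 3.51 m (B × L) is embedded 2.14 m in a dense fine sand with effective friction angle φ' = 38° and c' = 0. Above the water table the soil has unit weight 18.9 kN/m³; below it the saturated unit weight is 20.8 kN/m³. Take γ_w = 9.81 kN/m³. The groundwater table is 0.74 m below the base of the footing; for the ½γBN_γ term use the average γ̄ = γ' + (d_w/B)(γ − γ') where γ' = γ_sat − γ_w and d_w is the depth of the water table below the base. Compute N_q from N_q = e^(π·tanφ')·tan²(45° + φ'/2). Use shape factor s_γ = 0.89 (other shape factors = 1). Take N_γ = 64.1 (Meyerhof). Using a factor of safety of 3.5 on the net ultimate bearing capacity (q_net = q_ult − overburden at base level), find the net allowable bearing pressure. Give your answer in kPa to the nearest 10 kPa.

N_q = e^(π·tan38°)·tan²(64°) = 48.93.
q = γ·D_f = 18.9 × 2.14 = 40.446 kPa.
γ' = 10.99 kN/m³; averaging over the depth B below the base, γ̄ = γ' + (d_w/B)(γ − γ') = 14.071 kN/m³.
q·N_q = 40.446 × 48.933 = 1979.2 kPa
0.5·γ·B·N_γ·s_γ = 0.5 × 14.071 × 1.9 × 64.1 × 0.89 = 762.59 kPa
q_ult = 1979.2 + 762.59 = 2741.7 kPa.
q_net = 2741.7 − 40.446 = 2701.3 kPa.
q_all(net) = 2701.3 / 3.5 = 771.8 kPa.

q_all(net) ≈ 770 kPa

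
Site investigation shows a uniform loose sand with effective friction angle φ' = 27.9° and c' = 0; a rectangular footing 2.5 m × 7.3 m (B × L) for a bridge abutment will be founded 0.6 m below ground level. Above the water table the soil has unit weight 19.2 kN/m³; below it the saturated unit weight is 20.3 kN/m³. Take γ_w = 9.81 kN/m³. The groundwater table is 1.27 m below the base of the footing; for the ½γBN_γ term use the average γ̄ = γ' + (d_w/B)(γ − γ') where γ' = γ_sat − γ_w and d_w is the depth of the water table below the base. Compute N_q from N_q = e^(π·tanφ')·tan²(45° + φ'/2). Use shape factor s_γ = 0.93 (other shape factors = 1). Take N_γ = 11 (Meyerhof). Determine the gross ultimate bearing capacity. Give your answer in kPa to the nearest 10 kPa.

q_ult ≈ 360 kPa

tan27.9° = 0.5295, so N_q = e^(π×0.5295)·tan²(58.95°) = 5.277 × 2.759 = 14.56.
q = γ·D_f = 19.2 × 0.6 = 11.52 kPa.
γ' = 10.49 kN/m³; averaging over the depth B below the base, γ̄ = γ' + (d_w/B)(γ − γ') = 14.915 kN/m³.
q·N_q = 11.52 × 14.559 = 167.72 kPa
0.5·γ·B·N_γ·s_γ = 0.5 × 14.915 × 2.5 × 11 × 0.93 = 190.72 kPa
q_ult = 167.72 + 190.72 = 358.44 kPa.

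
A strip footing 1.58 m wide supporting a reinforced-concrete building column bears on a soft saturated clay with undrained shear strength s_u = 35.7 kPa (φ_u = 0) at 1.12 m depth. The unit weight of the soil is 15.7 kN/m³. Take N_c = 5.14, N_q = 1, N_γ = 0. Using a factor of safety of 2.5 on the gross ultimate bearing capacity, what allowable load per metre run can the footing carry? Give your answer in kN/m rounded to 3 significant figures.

≈ 127 kN/m

Effective surcharge at the founding depth q = γ·D_f = 15.7 × 1.12 = 17.584 kPa.
q_ult = c·N_c + q·N_q
     = 35.7 × 5.14 + 17.584 × 1
     = 183.5 + 17.584 = 201.08 kPa.
Gross allowable pressure q_all = 201.08 / 2.5 = 80.433 kPa.
Allowable wall load = q_all × B = 80.433 × 1.58 = 127.08 kN per metre run.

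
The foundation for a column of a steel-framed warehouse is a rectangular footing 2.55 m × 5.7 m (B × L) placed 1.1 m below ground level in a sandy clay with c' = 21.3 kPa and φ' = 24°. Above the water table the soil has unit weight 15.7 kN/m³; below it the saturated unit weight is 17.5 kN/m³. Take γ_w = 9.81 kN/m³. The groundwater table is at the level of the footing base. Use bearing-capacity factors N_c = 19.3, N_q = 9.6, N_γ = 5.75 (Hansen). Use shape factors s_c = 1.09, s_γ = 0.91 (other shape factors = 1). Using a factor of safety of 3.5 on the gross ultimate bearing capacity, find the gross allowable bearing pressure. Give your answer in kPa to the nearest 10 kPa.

Effective surcharge at the founding depth q = γ·D_f = 15.7 × 1.1 = 17.27 kPa.
The water table coincides with the base, so in the self-weight term γ → γ' = 7.69 kN/m³.
q_ult = c·N_c·s_c + q·N_q + 0.5·γ·B·N_γ·s_γ
     = 21.3 × 19.3 × 1.09 + 17.27 × 9.6 + 0.5 × 7.69 × 2.55 × 5.75 × 0.91
     = 448.09 + 165.79 + 51.303 = 665.18 kPa.
q_all = 665.18 / 3.5 = 190.05 kPa.

q_all ≈ 190 kPa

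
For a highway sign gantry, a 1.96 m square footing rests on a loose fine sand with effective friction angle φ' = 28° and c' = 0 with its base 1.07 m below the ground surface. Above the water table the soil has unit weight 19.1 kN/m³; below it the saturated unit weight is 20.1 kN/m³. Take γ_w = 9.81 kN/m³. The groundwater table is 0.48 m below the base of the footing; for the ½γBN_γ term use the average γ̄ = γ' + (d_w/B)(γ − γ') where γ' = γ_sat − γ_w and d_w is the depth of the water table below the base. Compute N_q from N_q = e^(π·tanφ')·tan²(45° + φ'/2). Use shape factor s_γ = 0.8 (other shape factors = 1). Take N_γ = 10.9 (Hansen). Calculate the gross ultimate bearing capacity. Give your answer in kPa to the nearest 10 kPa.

q_ult ≈ 410 kPa

tan28° = 0.5317, so N_q = e^(π×0.5317)·tan²(59°) = 5.314 × 2.77 = 14.72.
q = γ·D_f = 19.1 × 1.07 = 20.437 kPa.
γ' = 10.29 kN/m³; averaging over the depth B below the base, γ̄ = γ' + (d_w/B)(γ − γ') = 12.448 kN/m³.
q·N_q = 20.437 × 14.72 = 300.83 kPa
0.5·γ·B·N_γ·s_γ = 0.5 × 12.448 × 1.96 × 10.9 × 0.8 = 106.37 kPa
q_ult = 300.83 + 106.37 = 407.2 kPa.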